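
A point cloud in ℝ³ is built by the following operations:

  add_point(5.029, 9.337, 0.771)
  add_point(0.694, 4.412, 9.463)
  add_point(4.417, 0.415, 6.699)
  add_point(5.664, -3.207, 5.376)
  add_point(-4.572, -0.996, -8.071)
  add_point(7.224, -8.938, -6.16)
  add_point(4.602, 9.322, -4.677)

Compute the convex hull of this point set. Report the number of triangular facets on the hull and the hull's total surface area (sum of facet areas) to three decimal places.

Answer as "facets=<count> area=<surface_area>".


7 of the 7 inputs are extreme points: [0, 1, 2, 3, 4, 5, 6].

Facet areas (half cross-product norm):
  f1: (p6, p5, p4) → 100.6761
  f2: (p6, p0, p5) → 50.4378
  f3: (p6, p1, p4) → 108.2738
  f4: (p6, p1, p0) → 19.2220
  f5: (p3, p5, p4) → 90.7013
  f6: (p3, p1, p4) → 84.7453
  f7: (p3, p0, p5) → 86.2251
  f8: (p2, p1, p0) → 31.7226
  f9: (p2, p3, p0) → 18.2248
  f10: (p2, p3, p1) → 4.9182
Σ area = 595.147

Euler: V−E+F = 7−15+10 = 2.

facets=10 area=595.147


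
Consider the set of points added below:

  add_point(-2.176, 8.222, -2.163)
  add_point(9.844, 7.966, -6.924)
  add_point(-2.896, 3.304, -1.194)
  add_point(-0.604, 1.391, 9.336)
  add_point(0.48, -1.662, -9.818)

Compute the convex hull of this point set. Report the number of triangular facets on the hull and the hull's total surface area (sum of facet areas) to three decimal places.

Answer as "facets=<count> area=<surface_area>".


facets=6 area=384.287

5 of the 5 inputs are extreme points: [0, 1, 2, 3, 4].

Per-facet area ½‖(b−a)×(c−a)‖:
  f1: (p3, p4, p2) → 44.2043
  f2: (p3, p4, p1) → 128.1167
  f3: (p0, p4, p2) → 25.7196
  f4: (p0, p4, p1) → 74.6438
  f5: (p0, p3, p2) → 26.2173
  f6: (p0, p3, p1) → 85.3857
Σ area = 384.287

Check V−E+F: 5 − 9 + 6 = 2.


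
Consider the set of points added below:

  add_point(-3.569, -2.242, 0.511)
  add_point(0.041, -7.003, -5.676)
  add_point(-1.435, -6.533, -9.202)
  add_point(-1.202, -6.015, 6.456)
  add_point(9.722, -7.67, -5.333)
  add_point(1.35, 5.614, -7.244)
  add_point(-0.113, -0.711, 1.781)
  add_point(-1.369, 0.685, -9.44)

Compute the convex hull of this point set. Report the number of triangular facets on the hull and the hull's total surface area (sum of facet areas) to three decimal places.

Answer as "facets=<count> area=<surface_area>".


facets=12 area=440.727

Points on the hull: [0, 1, 2, 3, 4, 5, 6, 7] (8 of 8).

Triangle areas on the boundary:
  f1: (p7, p5, p0) → 32.0264
  f2: (p7, p5, p4) → 43.7368
  f3: (p2, p7, p0) → 36.4195
  f4: (p2, p7, p4) → 42.6342
  f5: (p3, p2, p0) → 35.8497
  f6: (p6, p5, p4) → 75.8291
  f7: (p6, p3, p4) → 49.9204
  f8: (p6, p5, p0) → 22.1051
  f9: (p6, p3, p0) → 13.9494
  f10: (p1, p2, p4) → 16.9442
  f11: (p1, p3, p4) → 59.2499
  f12: (p1, p3, p2) → 12.0620
Σ area = 440.727

Euler: V−E+F = 8−18+12 = 2.


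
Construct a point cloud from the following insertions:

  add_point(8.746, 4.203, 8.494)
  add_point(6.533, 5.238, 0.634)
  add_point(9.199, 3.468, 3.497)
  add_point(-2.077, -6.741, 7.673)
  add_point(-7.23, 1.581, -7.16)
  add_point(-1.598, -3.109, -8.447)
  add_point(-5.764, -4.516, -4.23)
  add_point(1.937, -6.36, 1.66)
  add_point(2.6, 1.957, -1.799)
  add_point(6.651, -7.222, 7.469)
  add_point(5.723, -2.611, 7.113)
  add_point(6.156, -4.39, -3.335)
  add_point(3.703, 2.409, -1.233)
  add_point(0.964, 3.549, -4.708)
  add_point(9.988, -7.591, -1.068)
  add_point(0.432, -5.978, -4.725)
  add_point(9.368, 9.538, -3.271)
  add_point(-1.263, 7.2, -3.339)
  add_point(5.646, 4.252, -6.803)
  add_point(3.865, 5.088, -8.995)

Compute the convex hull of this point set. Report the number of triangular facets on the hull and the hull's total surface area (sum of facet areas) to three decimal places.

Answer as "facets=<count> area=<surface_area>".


facets=20 area=939.765

Points on the hull: [0, 2, 3, 4, 5, 6, 9, 14, 15, 16, 17, 19] (12 of 20).

Per-facet area ½‖(b−a)×(c−a)‖:
  f1: (p19, p16, p14) → 72.6601
  f2: (p17, p0, p16) → 69.7937
  f3: (p17, p19, p4) → 35.7878
  f4: (p17, p19, p16) → 35.4079
  f5: (p17, p3, p4) → 77.7404
  f6: (p17, p3, p0) → 113.9461
  f7: (p2, p16, p14) → 51.4371
  f8: (p2, p0, p14) → 26.0645
  f9: (p2, p0, p16) → 17.7463
  f10: (p6, p3, p4) → 34.5563
  f11: (p9, p0, p14) → 53.4006
  f12: (p9, p3, p14) → 36.9789
  f13: (p9, p3, p0) → 50.5885
  f14: (p5, p19, p14) → 70.3816
  f15: (p5, p19, p4) → 36.5413
  f16: (p5, p6, p4) → 19.7383
  f17: (p15, p5, p14) → 18.6751
  f18: (p15, p5, p6) → 14.5393
  f19: (p15, p3, p14) → 64.6517
  f20: (p15, p6, p3) → 39.1299
Σ area = 939.765

Check V−E+F: 12 − 30 + 20 = 2.


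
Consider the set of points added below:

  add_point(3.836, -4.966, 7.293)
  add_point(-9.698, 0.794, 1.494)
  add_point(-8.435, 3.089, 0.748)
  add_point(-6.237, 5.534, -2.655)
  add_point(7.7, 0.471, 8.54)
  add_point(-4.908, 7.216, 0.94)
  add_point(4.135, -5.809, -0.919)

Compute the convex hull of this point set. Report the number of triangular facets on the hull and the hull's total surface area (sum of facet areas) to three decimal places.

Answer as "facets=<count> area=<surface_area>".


facets=10 area=397.105

Extreme-point indices: [0, 1, 2, 3, 4, 5, 6] — 7 of 7 on the boundary.

Triangle areas on the boundary:
  f1: (p5, p4, p1) → 64.7025
  f2: (p0, p4, p1) → 51.7559
  f3: (p0, p6, p1) → 62.3666
  f4: (p0, p6, p4) → 27.1811
  f5: (p3, p6, p1) → 54.1560
  f6: (p3, p5, p4) → 29.6750
  f7: (p3, p6, p4) → 91.6042
  f8: (p2, p5, p1) → 2.6903
  f9: (p2, p3, p1) → 3.4178
  f10: (p2, p3, p5) → 9.5552
Σ area = 397.105

Euler: V−E+F = 7−15+10 = 2.


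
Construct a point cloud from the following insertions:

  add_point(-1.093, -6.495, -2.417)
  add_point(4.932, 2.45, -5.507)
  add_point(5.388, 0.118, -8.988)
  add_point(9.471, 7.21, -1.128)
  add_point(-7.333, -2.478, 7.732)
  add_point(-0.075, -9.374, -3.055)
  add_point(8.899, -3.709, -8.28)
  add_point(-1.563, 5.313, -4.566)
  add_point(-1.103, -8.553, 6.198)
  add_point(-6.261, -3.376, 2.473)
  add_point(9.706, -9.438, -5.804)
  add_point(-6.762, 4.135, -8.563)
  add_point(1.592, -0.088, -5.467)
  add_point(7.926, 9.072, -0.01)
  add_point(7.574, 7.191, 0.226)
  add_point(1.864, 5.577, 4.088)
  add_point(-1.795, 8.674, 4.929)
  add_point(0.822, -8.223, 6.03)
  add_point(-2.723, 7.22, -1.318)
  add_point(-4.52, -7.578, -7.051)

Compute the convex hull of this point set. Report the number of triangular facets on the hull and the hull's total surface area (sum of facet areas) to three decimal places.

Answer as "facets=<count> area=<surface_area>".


facets=24 area=1053.845

14 of the 20 inputs are extreme points: [2, 3, 4, 5, 6, 8, 10, 11, 13, 15, 16, 17, 18, 19].

Triangle areas on the boundary:
  f1: (p6, p19, p10) → 43.5236
  f2: (p6, p19, p2) → 33.2105
  f3: (p11, p19, p4) → 92.9695
  f4: (p11, p2, p13) → 82.6648
  f5: (p11, p19, p2) → 67.5764
  f6: (p15, p17, p13) → 47.2627
  f7: (p3, p17, p10) → 122.3726
  f8: (p3, p17, p13) → 25.1649
  f9: (p3, p6, p10) → 34.6062
  f10: (p3, p2, p13) → 12.9288
  f11: (p3, p6, p2) → 29.5161
  f12: (p5, p19, p10) → 27.1926
  f13: (p16, p15, p13) → 18.2923
  f14: (p16, p11, p4) → 94.0773
  f15: (p16, p17, p4) → 64.1900
  f16: (p16, p15, p17) → 28.4396
  f17: (p8, p5, p19) → 24.7268
  f18: (p8, p19, p4) → 60.5036
  f19: (p8, p17, p4) → 6.9828
  f20: (p8, p17, p10) → 11.1562
  f21: (p8, p5, p10) → 44.0272
  f22: (p18, p11, p13) → 38.3957
  f23: (p18, p16, p13) → 33.7209
  f24: (p18, p16, p11) → 10.3436
Σ area = 1053.845

Euler characteristic 14−36+24 = 2 ✓


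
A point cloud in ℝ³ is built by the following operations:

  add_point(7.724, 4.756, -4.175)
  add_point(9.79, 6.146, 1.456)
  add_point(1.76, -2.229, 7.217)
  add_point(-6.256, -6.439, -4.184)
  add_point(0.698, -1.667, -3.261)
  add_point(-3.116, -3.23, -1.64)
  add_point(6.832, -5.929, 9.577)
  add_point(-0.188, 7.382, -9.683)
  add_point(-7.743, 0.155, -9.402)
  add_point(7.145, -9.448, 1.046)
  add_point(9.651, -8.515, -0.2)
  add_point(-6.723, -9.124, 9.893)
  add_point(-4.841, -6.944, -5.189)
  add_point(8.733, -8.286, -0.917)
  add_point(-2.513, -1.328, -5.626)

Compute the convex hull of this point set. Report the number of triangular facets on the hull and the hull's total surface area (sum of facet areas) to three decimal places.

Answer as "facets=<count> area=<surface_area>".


facets=20 area=1000.186

12 of the 15 inputs are extreme points: [0, 1, 2, 3, 6, 7, 8, 9, 10, 11, 12, 13].

Facet areas (half cross-product norm):
  f1: (p6, p11, p9) → 64.2761
  f2: (p7, p11, p8) → 107.3085
  f3: (p12, p11, p9) → 98.2275
  f4: (p2, p6, p1) → 43.3995
  f5: (p2, p6, p11) → 37.3246
  f6: (p2, p7, p1) → 97.1517
  f7: (p2, p7, p11) → 99.1693
  f8: (p10, p6, p1) → 72.6489
  f9: (p10, p6, p9) → 12.9991
  f10: (p3, p11, p8) → 41.2544
  f11: (p3, p12, p8) → 7.7171
  f12: (p3, p12, p11) → 11.0765
  f13: (p0, p7, p1) → 21.6440
  f14: (p0, p10, p1) → 42.8763
  f15: (p13, p7, p8) → 102.0186
  f16: (p13, p12, p8) → 52.8325
  f17: (p13, p0, p7) → 60.2520
  f18: (p13, p0, p10) → 7.3663
  f19: (p13, p12, p9) → 18.9969
  f20: (p13, p10, p9) → 1.6462
Σ area = 1000.186

Euler: V−E+F = 12−30+20 = 2.


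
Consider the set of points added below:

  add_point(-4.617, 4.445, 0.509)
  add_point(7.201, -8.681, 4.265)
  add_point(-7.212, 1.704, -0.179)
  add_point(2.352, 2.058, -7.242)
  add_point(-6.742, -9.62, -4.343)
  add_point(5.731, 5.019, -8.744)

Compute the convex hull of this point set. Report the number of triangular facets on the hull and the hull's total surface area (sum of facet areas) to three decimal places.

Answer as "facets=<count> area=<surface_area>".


Extreme-point indices: [0, 1, 2, 3, 4, 5] — 6 of 6 on the boundary.

Facet areas (half cross-product norm):
  f1: (p4, p1, p2) → 97.0576
  f2: (p4, p5, p1) → 143.5491
  f3: (p0, p1, p2) → 34.6135
  f4: (p0, p5, p2) → 24.2632
  f5: (p0, p5, p1) → 118.8898
  f6: (p3, p5, p2) → 17.6163
  f7: (p3, p4, p2) → 70.2374
  f8: (p3, p4, p5) → 7.9406
Σ area = 514.167

Euler characteristic 6−12+8 = 2 ✓

facets=8 area=514.167


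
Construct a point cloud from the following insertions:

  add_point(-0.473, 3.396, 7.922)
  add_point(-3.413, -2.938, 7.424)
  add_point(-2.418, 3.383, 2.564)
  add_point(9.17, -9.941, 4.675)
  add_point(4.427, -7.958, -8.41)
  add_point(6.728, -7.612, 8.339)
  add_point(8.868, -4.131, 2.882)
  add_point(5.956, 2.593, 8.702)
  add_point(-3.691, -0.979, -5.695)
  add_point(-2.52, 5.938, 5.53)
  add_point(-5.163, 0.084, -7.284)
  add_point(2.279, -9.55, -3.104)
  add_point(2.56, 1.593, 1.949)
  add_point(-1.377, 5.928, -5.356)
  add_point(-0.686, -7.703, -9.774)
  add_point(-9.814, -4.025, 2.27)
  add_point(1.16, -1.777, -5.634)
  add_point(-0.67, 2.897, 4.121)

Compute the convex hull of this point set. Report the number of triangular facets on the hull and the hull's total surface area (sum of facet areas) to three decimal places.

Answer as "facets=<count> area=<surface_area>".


13 of the 18 inputs are extreme points: [0, 1, 3, 4, 5, 6, 7, 9, 10, 11, 13, 14, 15].

Facet areas (half cross-product norm):
  f1: (p13, p9, p15) → 68.5522
  f2: (p1, p9, p15) → 37.6954
  f3: (p11, p3, p15) → 71.2956
  f4: (p11, p14, p15) → 53.7448
  f5: (p10, p14, p15) → 52.7199
  f6: (p10, p13, p15) → 39.4886
  f7: (p10, p13, p14) → 29.2520
  f8: (p4, p13, p14) → 37.9983
  f9: (p4, p11, p3) → 27.7659
  f10: (p4, p11, p14) → 15.6502
  f11: (p7, p13, p9) → 51.3278
  f12: (p5, p7, p3) → 21.6449
  f13: (p5, p7, p1) → 50.2920
  f14: (p5, p3, p15) → 42.7781
  f15: (p5, p1, p15) → 33.3890
  f16: (p0, p1, p9) → 13.4483
  f17: (p0, p7, p9) → 10.0746
  f18: (p0, p7, p1) → 21.7107
  f19: (p6, p4, p13) → 92.6696
  f20: (p6, p7, p13) → 73.3836
  f21: (p6, p4, p3) → 38.7270
  f22: (p6, p7, p3) → 24.3641
Σ area = 907.973

Euler characteristic 13−33+22 = 2 ✓

facets=22 area=907.973


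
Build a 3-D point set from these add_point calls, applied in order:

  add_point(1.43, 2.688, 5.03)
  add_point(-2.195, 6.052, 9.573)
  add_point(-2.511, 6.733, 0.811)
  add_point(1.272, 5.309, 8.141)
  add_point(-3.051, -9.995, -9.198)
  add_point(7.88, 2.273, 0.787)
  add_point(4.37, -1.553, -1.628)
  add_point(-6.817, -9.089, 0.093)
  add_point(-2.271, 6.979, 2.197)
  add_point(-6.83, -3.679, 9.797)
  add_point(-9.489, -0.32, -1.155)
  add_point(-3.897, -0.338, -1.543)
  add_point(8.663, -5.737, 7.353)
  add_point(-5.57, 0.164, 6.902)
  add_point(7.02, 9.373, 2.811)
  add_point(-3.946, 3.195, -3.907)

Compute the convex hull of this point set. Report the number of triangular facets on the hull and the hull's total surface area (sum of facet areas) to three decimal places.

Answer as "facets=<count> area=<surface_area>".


facets=20 area=953.801

Extreme-point indices: [1, 2, 3, 4, 5, 7, 8, 9, 10, 12, 14, 15] — 12 of 16 on the boundary.

Per-facet area ½‖(b−a)×(c−a)‖:
  f1: (p7, p4, p10) → 46.4533
  f2: (p7, p4, p12) → 87.4805
  f3: (p15, p4, p10) → 48.8638
  f4: (p15, p4, p14) → 86.2829
  f5: (p5, p14, p12) → 31.6298
  f6: (p5, p4, p12) → 99.1227
  f7: (p5, p4, p14) → 52.0511
  f8: (p3, p14, p12) → 58.7727
  f9: (p3, p1, p12) → 18.5057
  f10: (p3, p1, p14) → 11.5950
  f11: (p9, p1, p12) → 81.1572
  f12: (p9, p7, p12) → 86.1106
  f13: (p9, p1, p10) → 62.3567
  f14: (p9, p7, p10) → 48.2559
  f15: (p2, p15, p14) → 25.9666
  f16: (p2, p15, p10) → 21.2781
  f17: (p8, p1, p14) → 35.7058
  f18: (p8, p2, p14) → 6.6146
  f19: (p8, p1, p10) → 39.0597
  f20: (p8, p2, p10) → 6.5378
Σ area = 953.801

Euler characteristic 12−30+20 = 2 ✓


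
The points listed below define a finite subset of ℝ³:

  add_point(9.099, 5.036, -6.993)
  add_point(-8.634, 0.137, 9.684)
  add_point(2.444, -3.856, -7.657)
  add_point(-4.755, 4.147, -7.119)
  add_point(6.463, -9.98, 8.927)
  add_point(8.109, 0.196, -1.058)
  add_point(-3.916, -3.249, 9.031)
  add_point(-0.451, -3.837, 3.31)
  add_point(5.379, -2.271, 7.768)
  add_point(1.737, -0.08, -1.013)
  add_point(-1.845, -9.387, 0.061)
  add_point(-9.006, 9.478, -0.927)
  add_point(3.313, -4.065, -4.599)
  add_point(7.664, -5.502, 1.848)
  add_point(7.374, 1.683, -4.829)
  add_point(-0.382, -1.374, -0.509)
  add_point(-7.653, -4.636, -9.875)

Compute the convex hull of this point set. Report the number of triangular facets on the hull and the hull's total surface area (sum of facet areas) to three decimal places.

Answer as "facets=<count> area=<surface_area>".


facets=20 area=1090.056

Hull vertices (12/17): indices [0, 1, 2, 3, 4, 5, 6, 8, 10, 11, 13, 16].

Area of each hull facet:
  f1: (p8, p0, p11) → 153.3725
  f2: (p3, p0, p11) → 58.0982
  f3: (p3, p16, p11) → 36.1992
  f4: (p3, p16, p0) → 62.4850
  f5: (p1, p8, p11) → 101.3773
  f6: (p1, p8, p4) → 54.2136
  f7: (p1, p16, p11) → 117.0664
  f8: (p1, p10, p16) → 94.1328
  f9: (p5, p8, p0) → 15.4920
  f10: (p5, p8, p4) → 35.2605
  f11: (p2, p16, p0) → 43.5588
  f12: (p2, p10, p16) → 51.8094
  f13: (p2, p10, p4) → 60.7508
  f14: (p6, p10, p4) → 60.5659
  f15: (p6, p1, p4) → 4.1030
  f16: (p6, p1, p10) → 26.7167
  f17: (p13, p2, p0) → 59.5724
  f18: (p13, p2, p4) → 31.3755
  f19: (p13, p5, p0) → 10.0297
  f20: (p13, p5, p4) → 13.8762
Σ area = 1090.056

Euler characteristic 12−30+20 = 2 ✓


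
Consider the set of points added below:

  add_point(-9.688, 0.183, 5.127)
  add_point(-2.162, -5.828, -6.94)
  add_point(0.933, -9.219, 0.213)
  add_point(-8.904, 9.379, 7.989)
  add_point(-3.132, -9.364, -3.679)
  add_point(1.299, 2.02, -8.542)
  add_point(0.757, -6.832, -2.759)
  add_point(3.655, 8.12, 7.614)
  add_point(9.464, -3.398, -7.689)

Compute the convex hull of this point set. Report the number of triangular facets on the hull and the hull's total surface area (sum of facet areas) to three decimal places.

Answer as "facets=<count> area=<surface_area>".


facets=12 area=825.044

Points on the hull: [0, 1, 2, 3, 4, 5, 7, 8] (8 of 9).

Facet areas (half cross-product norm):
  f1: (p5, p3, p0) → 84.9219
  f2: (p7, p3, p0) → 60.9933
  f3: (p7, p5, p8) → 85.7180
  f4: (p7, p5, p3) → 109.7580
  f5: (p1, p5, p8) → 42.1957
  f6: (p1, p4, p8) → 26.9832
  f7: (p1, p5, p0) → 67.3544
  f8: (p1, p4, p0) → 35.6895
  f9: (p2, p4, p0) → 40.7043
  f10: (p2, p7, p0) → 114.7820
  f11: (p2, p4, p8) → 36.5262
  f12: (p2, p7, p8) → 119.4180
Σ area = 825.044

Euler: V−E+F = 8−18+12 = 2.


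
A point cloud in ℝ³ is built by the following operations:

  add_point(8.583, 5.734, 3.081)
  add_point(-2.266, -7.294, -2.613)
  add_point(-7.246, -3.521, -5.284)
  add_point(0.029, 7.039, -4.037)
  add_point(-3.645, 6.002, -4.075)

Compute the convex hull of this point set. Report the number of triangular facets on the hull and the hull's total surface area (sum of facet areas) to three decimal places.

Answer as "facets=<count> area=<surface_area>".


Extreme-point indices: [0, 1, 2, 3, 4] — 5 of 5 on the boundary.

Triangle areas on the boundary:
  f1: (p1, p0, p2) → 59.9256
  f2: (p3, p1, p2) → 43.7719
  f3: (p3, p1, p0) → 81.5801
  f4: (p4, p0, p2) → 68.1809
  f5: (p4, p3, p2) → 15.7805
  f6: (p4, p3, p0) → 15.0745
Σ area = 284.313

Check V−E+F: 5 − 9 + 6 = 2.

facets=6 area=284.313


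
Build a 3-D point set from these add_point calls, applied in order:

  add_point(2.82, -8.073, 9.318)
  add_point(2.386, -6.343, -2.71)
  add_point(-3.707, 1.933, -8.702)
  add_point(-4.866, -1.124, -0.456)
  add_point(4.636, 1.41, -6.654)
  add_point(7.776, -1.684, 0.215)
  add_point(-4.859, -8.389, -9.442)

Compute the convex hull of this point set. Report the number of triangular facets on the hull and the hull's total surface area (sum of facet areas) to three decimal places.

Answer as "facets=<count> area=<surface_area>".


Hull vertices (7/7): indices [0, 1, 2, 3, 4, 5, 6].

Facet areas (half cross-product norm):
  f1: (p0, p5, p3) → 72.4574
  f2: (p0, p6, p3) → 80.1585
  f3: (p2, p6, p3) → 44.1965
  f4: (p1, p0, p5) → 44.4462
  f5: (p1, p0, p6) → 46.3353
  f6: (p4, p2, p6) → 44.7161
  f7: (p4, p1, p5) → 29.3275
  f8: (p4, p1, p6) → 45.2832
  f9: (p4, p5, p3) → 46.3086
  f10: (p4, p2, p3) → 37.9168
Σ area = 491.146

Check V−E+F: 7 − 15 + 10 = 2.

facets=10 area=491.146


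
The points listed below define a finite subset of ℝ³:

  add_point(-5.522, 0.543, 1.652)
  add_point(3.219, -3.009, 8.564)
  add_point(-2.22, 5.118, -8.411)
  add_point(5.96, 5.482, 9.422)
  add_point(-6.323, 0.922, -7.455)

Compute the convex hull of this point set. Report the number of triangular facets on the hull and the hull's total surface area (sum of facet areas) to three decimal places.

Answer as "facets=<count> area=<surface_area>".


facets=6 area=345.815

Extreme-point indices: [0, 1, 2, 3, 4] — 5 of 5 on the boundary.

Triangle areas on the boundary:
  f1: (p2, p1, p4) → 56.5329
  f2: (p2, p1, p3) → 85.5461
  f3: (p0, p1, p4) → 39.9062
  f4: (p0, p1, p3) → 52.4192
  f5: (p0, p2, p4) → 26.9762
  f6: (p0, p2, p3) → 84.4346
Σ area = 345.815

Euler: V−E+F = 5−9+6 = 2.


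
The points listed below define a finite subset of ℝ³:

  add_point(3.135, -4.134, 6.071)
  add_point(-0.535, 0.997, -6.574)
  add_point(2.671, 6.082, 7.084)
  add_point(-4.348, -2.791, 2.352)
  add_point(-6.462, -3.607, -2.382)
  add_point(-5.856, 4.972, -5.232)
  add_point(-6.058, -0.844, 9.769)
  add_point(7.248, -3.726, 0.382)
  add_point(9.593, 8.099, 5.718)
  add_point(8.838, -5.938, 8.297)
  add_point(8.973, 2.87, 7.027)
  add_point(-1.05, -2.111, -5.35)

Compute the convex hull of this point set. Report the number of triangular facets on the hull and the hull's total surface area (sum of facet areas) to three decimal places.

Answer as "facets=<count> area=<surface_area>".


facets=16 area=739.123

Extreme-point indices: [1, 2, 4, 5, 6, 7, 8, 9, 10, 11] — 10 of 12 on the boundary.

Area of each hull facet:
  f1: (p6, p9, p4) → 97.7100
  f2: (p10, p9, p8) → 3.4236
  f3: (p10, p6, p9) → 67.3118
  f4: (p11, p1, p4) → 9.1956
  f5: (p7, p9, p8) → 54.2811
  f6: (p7, p1, p8) → 75.5222
  f7: (p7, p11, p1) → 16.8183
  f8: (p7, p9, p4) → 54.2585
  f9: (p7, p11, p4) → 29.8275
  f10: (p5, p1, p8) → 58.9046
  f11: (p5, p6, p4) → 56.2276
  f12: (p5, p1, p4) → 27.5557
  f13: (p2, p5, p8) → 50.4349
  f14: (p2, p5, p6) → 82.5156
  f15: (p2, p10, p8) → 18.0891
  f16: (p2, p10, p6) → 37.0467
Σ area = 739.123

Euler: V−E+F = 10−24+16 = 2.


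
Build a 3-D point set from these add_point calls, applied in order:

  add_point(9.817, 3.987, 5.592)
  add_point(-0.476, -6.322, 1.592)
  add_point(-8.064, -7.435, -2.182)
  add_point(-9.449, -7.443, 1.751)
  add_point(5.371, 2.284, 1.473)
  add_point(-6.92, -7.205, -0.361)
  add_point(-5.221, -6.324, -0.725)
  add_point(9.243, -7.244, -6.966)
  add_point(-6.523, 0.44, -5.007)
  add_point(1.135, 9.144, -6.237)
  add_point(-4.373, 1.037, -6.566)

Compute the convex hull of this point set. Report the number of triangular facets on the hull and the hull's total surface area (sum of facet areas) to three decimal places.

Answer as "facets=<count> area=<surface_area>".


facets=12 area=724.220

Points on the hull: [0, 1, 2, 3, 7, 8, 9, 10] (8 of 11).

Area of each hull facet:
  f1: (p9, p0, p3) → 159.1516
  f2: (p9, p7, p0) → 122.0629
  f3: (p10, p9, p7) → 78.0703
  f4: (p1, p0, p3) → 44.7244
  f5: (p1, p7, p3) → 39.1286
  f6: (p1, p7, p0) → 93.9369
  f7: (p2, p7, p3) → 30.7234
  f8: (p2, p10, p7) → 81.0205
  f9: (p8, p9, p3) → 38.5685
  f10: (p8, p10, p9) → 10.6198
  f11: (p8, p2, p3) → 16.4408
  f12: (p8, p2, p10) → 9.7724
Σ area = 724.220

Euler: V−E+F = 8−18+12 = 2.


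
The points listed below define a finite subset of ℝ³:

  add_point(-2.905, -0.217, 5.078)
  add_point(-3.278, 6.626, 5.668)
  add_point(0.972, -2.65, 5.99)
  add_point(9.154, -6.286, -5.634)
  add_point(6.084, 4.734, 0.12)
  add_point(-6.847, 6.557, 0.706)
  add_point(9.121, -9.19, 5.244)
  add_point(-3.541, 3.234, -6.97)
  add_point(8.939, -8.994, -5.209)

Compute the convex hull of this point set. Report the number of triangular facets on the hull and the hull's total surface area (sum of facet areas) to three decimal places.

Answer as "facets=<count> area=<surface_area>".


Extreme-point indices: [0, 1, 2, 3, 4, 5, 6, 7, 8] — 9 of 9 on the boundary.

Facet areas (half cross-product norm):
  f1: (p4, p1, p5) → 33.6362
  f2: (p4, p6, p3) → 70.4348
  f3: (p4, p6, p1) → 82.5967
  f4: (p8, p6, p3) → 14.1620
  f5: (p7, p4, p5) → 52.3958
  f6: (p7, p4, p3) → 75.8793
  f7: (p7, p8, p3) → 18.4340
  f8: (p0, p8, p6) → 78.4008
  f9: (p0, p7, p8) → 104.2451
  f10: (p0, p7, p5) → 40.3462
  f11: (p0, p1, p5) → 20.9974
  f12: (p2, p6, p1) → 24.4919
  f13: (p2, p0, p1) → 13.4384
  f14: (p2, p0, p6) → 7.0299
Σ area = 636.488

Check V−E+F: 9 − 21 + 14 = 2.

facets=14 area=636.488


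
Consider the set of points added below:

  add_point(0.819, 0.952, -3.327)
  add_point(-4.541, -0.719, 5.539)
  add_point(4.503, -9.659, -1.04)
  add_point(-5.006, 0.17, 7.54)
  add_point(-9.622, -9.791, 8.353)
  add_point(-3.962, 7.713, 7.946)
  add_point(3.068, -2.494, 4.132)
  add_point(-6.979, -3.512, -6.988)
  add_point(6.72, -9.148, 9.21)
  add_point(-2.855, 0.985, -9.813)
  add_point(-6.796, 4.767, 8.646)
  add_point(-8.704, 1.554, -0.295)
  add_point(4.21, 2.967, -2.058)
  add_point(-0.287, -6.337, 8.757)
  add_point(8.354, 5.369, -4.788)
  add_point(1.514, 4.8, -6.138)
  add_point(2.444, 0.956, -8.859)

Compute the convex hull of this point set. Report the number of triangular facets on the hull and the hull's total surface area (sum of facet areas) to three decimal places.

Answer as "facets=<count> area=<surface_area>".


Points on the hull: [2, 4, 5, 7, 8, 9, 10, 11, 14, 15, 16] (11 of 17).

Triangle areas on the boundary:
  f1: (p5, p8, p14) → 161.0212
  f2: (p2, p8, p4) → 82.9322
  f3: (p2, p8, p14) → 83.0467
  f4: (p10, p11, p4) → 66.4423
  f5: (p10, p11, p5) → 19.6279
  f6: (p10, p8, p4) → 118.2106
  f7: (p10, p5, p8) → 40.2140
  f8: (p9, p11, p5) → 57.2706
  f9: (p16, p2, p14) → 56.1904
  f10: (p16, p9, p14) → 14.3832
  f11: (p16, p9, p2) → 34.6879
  f12: (p15, p5, p14) → 53.1669
  f13: (p15, p9, p14) → 15.3041
  f14: (p15, p9, p5) → 49.1153
  f15: (p7, p11, p4) → 61.2413
  f16: (p7, p9, p11) → 28.7647
  f17: (p7, p2, p4) → 109.3853
  f18: (p7, p9, p2) → 48.1140
Σ area = 1099.118

Check V−E+F: 11 − 27 + 18 = 2.

facets=18 area=1099.118


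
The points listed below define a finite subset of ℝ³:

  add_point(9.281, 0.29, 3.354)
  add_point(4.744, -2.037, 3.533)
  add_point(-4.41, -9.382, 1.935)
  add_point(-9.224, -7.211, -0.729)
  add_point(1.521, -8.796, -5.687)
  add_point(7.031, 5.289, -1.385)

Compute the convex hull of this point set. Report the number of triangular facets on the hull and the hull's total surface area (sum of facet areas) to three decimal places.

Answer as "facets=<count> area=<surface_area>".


6 of the 6 inputs are extreme points: [0, 1, 2, 3, 4, 5].

Per-facet area ½‖(b−a)×(c−a)‖:
  f1: (p5, p4, p3) → 93.5469
  f2: (p5, p4, p0) → 53.7768
  f3: (p2, p4, p3) → 28.4009
  f4: (p2, p4, p0) → 71.9537
  f5: (p1, p2, p3) → 31.0642
  f6: (p1, p2, p0) → 7.8882
  f7: (p1, p5, p3) → 66.2460
  f8: (p1, p5, p0) → 18.4510
Σ area = 371.328

Euler: V−E+F = 6−12+8 = 2.

facets=8 area=371.328


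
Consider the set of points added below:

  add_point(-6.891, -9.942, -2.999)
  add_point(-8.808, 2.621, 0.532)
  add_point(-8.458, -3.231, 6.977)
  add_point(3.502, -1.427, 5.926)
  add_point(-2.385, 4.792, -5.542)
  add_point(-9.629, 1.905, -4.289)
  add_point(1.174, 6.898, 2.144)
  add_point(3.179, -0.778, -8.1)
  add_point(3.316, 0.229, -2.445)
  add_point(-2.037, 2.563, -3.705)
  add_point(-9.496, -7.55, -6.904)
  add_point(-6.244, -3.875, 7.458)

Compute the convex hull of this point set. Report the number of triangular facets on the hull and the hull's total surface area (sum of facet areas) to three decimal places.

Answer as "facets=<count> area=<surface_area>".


Extreme-point indices: [0, 1, 2, 3, 4, 5, 6, 7, 8, 10, 11] — 11 of 12 on the boundary.

Per-facet area ½‖(b−a)×(c−a)‖:
  f1: (p7, p0, p3) → 95.1164
  f2: (p10, p7, p0) → 37.4976
  f3: (p10, p2, p5) → 60.2430
  f4: (p10, p2, p0) → 30.5220
  f5: (p11, p0, p3) → 61.4786
  f6: (p11, p2, p0) → 14.2009
  f7: (p11, p6, p3) → 47.9236
  f8: (p11, p6, p2) → 16.2619
  f9: (p4, p6, p5) → 32.6255
  f10: (p4, p6, p7) → 35.6573
  f11: (p4, p10, p5) → 36.9888
  f12: (p4, p10, p7) → 56.9290
  f13: (p8, p7, p3) → 8.8997
  f14: (p8, p6, p3) → 33.0945
  f15: (p8, p6, p7) → 17.7965
  f16: (p1, p2, p5) → 16.7045
  f17: (p1, p6, p5) → 25.4083
  f18: (p1, p6, p2) → 47.4997
Σ area = 674.848

Euler characteristic 11−27+18 = 2 ✓

facets=18 area=674.848


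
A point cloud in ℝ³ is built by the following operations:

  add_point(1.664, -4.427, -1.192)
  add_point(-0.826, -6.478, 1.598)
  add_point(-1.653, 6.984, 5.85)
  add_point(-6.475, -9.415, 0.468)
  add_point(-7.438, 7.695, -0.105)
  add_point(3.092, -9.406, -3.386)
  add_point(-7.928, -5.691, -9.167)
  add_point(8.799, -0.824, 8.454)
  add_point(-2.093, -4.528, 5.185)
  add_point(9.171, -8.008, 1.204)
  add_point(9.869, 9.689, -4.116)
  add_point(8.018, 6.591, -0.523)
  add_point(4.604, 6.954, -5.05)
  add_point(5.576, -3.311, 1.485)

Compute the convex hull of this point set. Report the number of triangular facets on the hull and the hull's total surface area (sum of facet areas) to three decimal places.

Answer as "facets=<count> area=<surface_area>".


facets=16 area=1039.384

10 of the 14 inputs are extreme points: [2, 3, 4, 5, 6, 7, 8, 9, 10, 12].

Triangle areas on the boundary:
  f1: (p4, p3, p6) → 82.1615
  f2: (p9, p7, p10) → 83.4770
  f3: (p9, p3, p7) → 80.1645
  f4: (p12, p10, p6) → 16.9047
  f5: (p12, p4, p6) → 102.5687
  f6: (p12, p4, p10) → 26.9795
  f7: (p2, p7, p10) → 96.1631
  f8: (p2, p4, p10) → 64.4071
  f9: (p5, p3, p6) → 52.5221
  f10: (p5, p9, p3) → 34.4300
  f11: (p5, p10, p6) → 131.6559
  f12: (p5, p9, p10) → 71.5710
  f13: (p8, p4, p3) → 57.7213
  f14: (p8, p2, p4) → 48.0706
  f15: (p8, p3, p7) → 26.1917
  f16: (p8, p2, p7) → 64.3950
Σ area = 1039.384

Check V−E+F: 10 − 24 + 16 = 2.


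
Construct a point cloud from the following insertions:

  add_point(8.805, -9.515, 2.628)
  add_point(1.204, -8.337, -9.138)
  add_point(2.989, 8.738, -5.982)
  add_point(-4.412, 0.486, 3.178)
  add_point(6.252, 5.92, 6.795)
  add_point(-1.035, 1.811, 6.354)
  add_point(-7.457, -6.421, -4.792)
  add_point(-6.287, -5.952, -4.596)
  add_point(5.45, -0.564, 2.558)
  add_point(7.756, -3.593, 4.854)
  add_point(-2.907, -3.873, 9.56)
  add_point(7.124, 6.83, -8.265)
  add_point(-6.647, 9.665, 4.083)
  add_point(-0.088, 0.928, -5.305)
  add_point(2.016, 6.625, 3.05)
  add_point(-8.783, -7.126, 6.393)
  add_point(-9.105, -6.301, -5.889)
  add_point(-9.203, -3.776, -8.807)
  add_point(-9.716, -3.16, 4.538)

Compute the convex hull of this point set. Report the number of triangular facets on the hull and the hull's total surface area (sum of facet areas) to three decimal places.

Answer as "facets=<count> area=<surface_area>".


Points on the hull: [0, 1, 2, 4, 9, 10, 11, 12, 15, 16, 17, 18] (12 of 19).

Triangle areas on the boundary:
  f1: (p11, p1, p0) → 113.0627
  f2: (p15, p10, p0) → 52.8094
  f3: (p15, p16, p18) → 24.2084
  f4: (p15, p12, p18) → 16.6088
  f5: (p15, p10, p12) → 55.9215
  f6: (p15, p1, p0) → 118.9047
  f7: (p15, p16, p1) → 65.4324
  f8: (p17, p12, p18) → 88.2018
  f9: (p17, p16, p18) → 17.8128
  f10: (p17, p11, p1) → 92.5883
  f11: (p17, p16, p1) → 21.1628
  f12: (p9, p10, p0) → 36.0203
  f13: (p4, p10, p12) → 86.2008
  f14: (p4, p9, p10) → 56.1554
  f15: (p4, p11, p0) → 119.6578
  f16: (p4, p9, p0) → 4.9142
  f17: (p2, p17, p12) → 117.3519
  f18: (p2, p17, p11) → 43.9458
  f19: (p2, p4, p12) → 81.4291
  f20: (p2, p4, p11) → 33.9588
Σ area = 1246.348

Euler: V−E+F = 12−30+20 = 2.

facets=20 area=1246.348


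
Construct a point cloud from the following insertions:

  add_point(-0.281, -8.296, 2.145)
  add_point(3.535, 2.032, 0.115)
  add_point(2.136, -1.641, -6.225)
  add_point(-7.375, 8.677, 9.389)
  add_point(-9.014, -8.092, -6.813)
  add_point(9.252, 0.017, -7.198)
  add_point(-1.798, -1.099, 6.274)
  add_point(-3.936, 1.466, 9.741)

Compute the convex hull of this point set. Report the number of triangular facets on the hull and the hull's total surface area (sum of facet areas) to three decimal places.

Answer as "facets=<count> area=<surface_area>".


facets=12 area=658.625

8 of the 8 inputs are extreme points: [0, 1, 2, 3, 4, 5, 6, 7].

Per-facet area ½‖(b−a)×(c−a)‖:
  f1: (p0, p5, p4) → 98.3706
  f2: (p6, p0, p5) → 66.2321
  f3: (p2, p5, p4) → 16.0496
  f4: (p2, p3, p4) → 134.5043
  f5: (p2, p3, p5) → 70.0365
  f6: (p7, p3, p4) → 75.7183
  f7: (p7, p0, p4) → 78.8640
  f8: (p7, p6, p0) → 9.3693
  f9: (p7, p6, p5) → 25.0557
  f10: (p1, p3, p5) → 21.6047
  f11: (p1, p7, p5) → 14.9047
  f12: (p1, p7, p3) → 47.9148
Σ area = 658.625

Check V−E+F: 8 − 18 + 12 = 2.


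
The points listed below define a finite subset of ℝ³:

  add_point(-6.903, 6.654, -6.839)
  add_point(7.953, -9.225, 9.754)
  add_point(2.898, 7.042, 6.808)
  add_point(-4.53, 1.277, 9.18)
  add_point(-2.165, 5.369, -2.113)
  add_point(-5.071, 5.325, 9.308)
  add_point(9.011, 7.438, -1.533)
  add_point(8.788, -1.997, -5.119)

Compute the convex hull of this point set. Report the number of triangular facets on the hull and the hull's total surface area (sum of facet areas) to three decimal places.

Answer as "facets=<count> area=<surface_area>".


Hull vertices (7/8): indices [0, 1, 2, 3, 5, 6, 7].

Per-facet area ½‖(b−a)×(c−a)‖:
  f1: (p2, p6, p0) → 82.7035
  f2: (p2, p1, p6) → 89.4509
  f3: (p3, p1, p0) → 130.8596
  f4: (p7, p6, p0) → 83.4383
  f5: (p7, p1, p0) → 144.2211
  f6: (p7, p1, p6) → 83.2420
  f7: (p5, p2, p1) → 73.6584
  f8: (p5, p3, p1) → 22.5199
  f9: (p5, p2, p0) → 68.0830
  f10: (p5, p3, p0) → 33.2412
Σ area = 811.418

Euler: V−E+F = 7−15+10 = 2.

facets=10 area=811.418


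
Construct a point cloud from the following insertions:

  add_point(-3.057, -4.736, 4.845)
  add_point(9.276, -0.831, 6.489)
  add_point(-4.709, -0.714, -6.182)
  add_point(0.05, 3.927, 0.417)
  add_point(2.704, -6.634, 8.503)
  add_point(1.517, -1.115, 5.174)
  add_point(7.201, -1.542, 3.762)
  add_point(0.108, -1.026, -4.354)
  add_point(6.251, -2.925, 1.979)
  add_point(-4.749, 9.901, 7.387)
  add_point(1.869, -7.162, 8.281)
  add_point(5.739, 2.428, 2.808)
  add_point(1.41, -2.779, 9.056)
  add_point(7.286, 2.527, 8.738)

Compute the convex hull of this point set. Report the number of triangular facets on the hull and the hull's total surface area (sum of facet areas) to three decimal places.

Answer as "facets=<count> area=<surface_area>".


facets=20 area=566.242

Hull vertices (12/14): indices [0, 1, 2, 3, 4, 7, 8, 9, 10, 11, 12, 13].

Area of each hull facet:
  f1: (p0, p10, p9) → 45.1317
  f2: (p0, p2, p9) → 87.0056
  f3: (p0, p2, p10) → 26.3777
  f4: (p12, p10, p9) → 13.9006
  f5: (p12, p13, p9) → 53.9695
  f6: (p4, p13, p1) → 20.2406
  f7: (p4, p8, p1) → 23.5300
  f8: (p4, p8, p10) → 3.8272
  f9: (p4, p12, p10) → 2.0066
  f10: (p4, p12, p13) → 14.9722
  f11: (p11, p13, p1) → 12.7500
  f12: (p11, p8, p1) → 14.3467
  f13: (p11, p13, p9) → 41.4788
  f14: (p7, p11, p8) → 24.2191
  f15: (p7, p2, p10) → 32.4698
  f16: (p7, p8, p10) → 38.1391
  f17: (p3, p11, p9) → 31.3984
  f18: (p3, p7, p11) → 21.7607
  f19: (p3, p2, p9) → 41.3064
  f20: (p3, p7, p2) → 17.4110
Σ area = 566.242

Check V−E+F: 12 − 30 + 20 = 2.


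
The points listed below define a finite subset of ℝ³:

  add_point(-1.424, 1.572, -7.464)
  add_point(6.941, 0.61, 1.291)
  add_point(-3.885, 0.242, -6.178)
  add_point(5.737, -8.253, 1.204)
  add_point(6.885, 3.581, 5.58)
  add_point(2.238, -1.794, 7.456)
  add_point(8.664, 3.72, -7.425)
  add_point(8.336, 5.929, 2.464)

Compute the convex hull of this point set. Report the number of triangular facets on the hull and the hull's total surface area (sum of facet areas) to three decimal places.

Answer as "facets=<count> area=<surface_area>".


7 of the 8 inputs are extreme points: [0, 2, 3, 4, 5, 6, 7].

Per-facet area ½‖(b−a)×(c−a)‖:
  f1: (p7, p3, p6) → 70.1533
  f2: (p5, p3, p2) → 68.1980
  f3: (p0, p3, p2) → 22.7481
  f4: (p0, p3, p6) → 72.5741
  f5: (p0, p7, p2) → 20.7765
  f6: (p0, p7, p6) → 52.2750
  f7: (p4, p7, p3) → 25.1554
  f8: (p4, p5, p3) → 35.2839
  f9: (p4, p7, p2) → 33.2612
  f10: (p4, p5, p2) → 55.2770
Σ area = 455.702

Euler characteristic 7−15+10 = 2 ✓

facets=10 area=455.702


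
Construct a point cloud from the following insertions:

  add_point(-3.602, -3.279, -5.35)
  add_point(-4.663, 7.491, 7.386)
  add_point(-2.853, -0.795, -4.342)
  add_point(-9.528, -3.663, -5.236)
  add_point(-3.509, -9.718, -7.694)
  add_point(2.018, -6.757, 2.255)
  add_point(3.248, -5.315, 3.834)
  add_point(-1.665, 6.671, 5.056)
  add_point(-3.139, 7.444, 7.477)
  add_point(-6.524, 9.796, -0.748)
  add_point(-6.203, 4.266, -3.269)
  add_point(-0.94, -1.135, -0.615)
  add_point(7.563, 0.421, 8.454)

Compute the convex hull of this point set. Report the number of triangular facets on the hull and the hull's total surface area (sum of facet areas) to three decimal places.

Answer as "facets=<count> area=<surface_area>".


facets=18 area=641.270

Extreme-point indices: [1, 2, 3, 4, 5, 6, 7, 8, 9, 10, 12] — 11 of 13 on the boundary.

Triangle areas on the boundary:
  f1: (p1, p9, p3) → 62.5255
  f2: (p5, p4, p3) → 52.0413
  f3: (p5, p4, p12) → 30.7937
  f4: (p5, p1, p3) → 109.1624
  f5: (p10, p9, p3) → 12.2723
  f6: (p10, p4, p3) → 35.5759
  f7: (p8, p1, p12) → 5.1151
  f8: (p8, p1, p9) → 6.3494
  f9: (p6, p1, p12) → 59.8398
  f10: (p6, p5, p12) → 1.3883
  f11: (p6, p5, p1) → 17.6767
  f12: (p2, p4, p12) → 73.0008
  f13: (p2, p10, p4) → 18.0281
  f14: (p2, p9, p12) → 96.8248
  f15: (p2, p10, p9) → 9.9731
  f16: (p7, p9, p12) → 22.5454
  f17: (p7, p8, p12) → 16.3376
  f18: (p7, p8, p9) → 11.8198
Σ area = 641.270

Euler characteristic 11−27+18 = 2 ✓


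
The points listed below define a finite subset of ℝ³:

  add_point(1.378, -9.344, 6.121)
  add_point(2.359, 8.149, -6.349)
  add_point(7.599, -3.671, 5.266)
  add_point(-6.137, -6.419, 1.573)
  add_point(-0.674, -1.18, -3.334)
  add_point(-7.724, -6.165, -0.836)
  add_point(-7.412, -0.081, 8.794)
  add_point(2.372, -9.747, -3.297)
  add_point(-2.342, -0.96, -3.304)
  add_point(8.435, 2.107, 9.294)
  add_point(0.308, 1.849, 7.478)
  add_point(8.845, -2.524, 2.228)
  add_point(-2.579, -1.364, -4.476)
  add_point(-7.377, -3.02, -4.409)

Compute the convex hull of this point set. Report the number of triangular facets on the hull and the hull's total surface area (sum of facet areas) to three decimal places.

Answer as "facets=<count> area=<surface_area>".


facets=18 area=819.939

Hull vertices (11/14): indices [0, 1, 2, 3, 5, 6, 7, 9, 10, 11, 13].

Per-facet area ½‖(b−a)×(c−a)‖:
  f1: (p9, p1, p11) → 63.9331
  f2: (p7, p1, p11) → 84.3356
  f3: (p7, p0, p5) → 49.1278
  f4: (p10, p9, p1) → 63.7793
  f5: (p2, p9, p11) → 12.1218
  f6: (p2, p0, p9) → 24.5467
  f7: (p2, p7, p11) → 19.4109
  f8: (p2, p7, p0) → 39.6602
  f9: (p13, p7, p5) → 26.2243
  f10: (p13, p7, p1) → 88.4498
  f11: (p3, p0, p5) → 6.3380
  f12: (p6, p0, p9) → 86.2426
  f13: (p6, p10, p9) → 14.2575
  f14: (p6, p3, p0) → 44.8043
  f15: (p6, p3, p5) → 12.2312
  f16: (p6, p13, p5) → 26.1136
  f17: (p6, p10, p1) → 57.3583
  f18: (p6, p13, p1) → 101.0041
Σ area = 819.939

Euler characteristic 11−27+18 = 2 ✓


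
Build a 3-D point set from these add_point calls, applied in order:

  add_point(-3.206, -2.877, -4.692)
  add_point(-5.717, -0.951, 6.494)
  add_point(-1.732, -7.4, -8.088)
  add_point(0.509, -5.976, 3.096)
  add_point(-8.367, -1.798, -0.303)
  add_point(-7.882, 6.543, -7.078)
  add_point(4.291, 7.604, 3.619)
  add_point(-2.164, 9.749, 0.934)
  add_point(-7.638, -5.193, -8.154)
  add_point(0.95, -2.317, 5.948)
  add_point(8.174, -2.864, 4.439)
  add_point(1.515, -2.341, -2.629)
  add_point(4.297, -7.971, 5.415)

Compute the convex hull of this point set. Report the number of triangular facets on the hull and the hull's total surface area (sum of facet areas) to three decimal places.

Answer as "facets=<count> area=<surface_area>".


facets=16 area=777.006

Points on the hull: [1, 2, 4, 5, 6, 7, 8, 9, 10, 12] (10 of 13).

Area of each hull facet:
  f1: (p5, p8, p4) → 44.4151
  f2: (p5, p1, p4) → 34.7129
  f3: (p5, p1, p7) → 64.8724
  f4: (p6, p1, p7) → 45.3528
  f5: (p6, p5, p7) → 27.7221
  f6: (p12, p8, p4) → 64.8473
  f7: (p12, p1, p4) → 44.5932
  f8: (p9, p6, p10) → 38.0937
  f9: (p9, p6, p1) → 36.2671
  f10: (p9, p12, p10) → 19.9462
  f11: (p9, p12, p1) → 16.6260
  f12: (p2, p12, p8) → 42.6647
  f13: (p2, p5, p8) → 34.5703
  f14: (p2, p12, p10) → 47.8527
  f15: (p2, p6, p5) → 121.5407
  f16: (p2, p6, p10) → 92.9286
Σ area = 777.006

Euler: V−E+F = 10−24+16 = 2.


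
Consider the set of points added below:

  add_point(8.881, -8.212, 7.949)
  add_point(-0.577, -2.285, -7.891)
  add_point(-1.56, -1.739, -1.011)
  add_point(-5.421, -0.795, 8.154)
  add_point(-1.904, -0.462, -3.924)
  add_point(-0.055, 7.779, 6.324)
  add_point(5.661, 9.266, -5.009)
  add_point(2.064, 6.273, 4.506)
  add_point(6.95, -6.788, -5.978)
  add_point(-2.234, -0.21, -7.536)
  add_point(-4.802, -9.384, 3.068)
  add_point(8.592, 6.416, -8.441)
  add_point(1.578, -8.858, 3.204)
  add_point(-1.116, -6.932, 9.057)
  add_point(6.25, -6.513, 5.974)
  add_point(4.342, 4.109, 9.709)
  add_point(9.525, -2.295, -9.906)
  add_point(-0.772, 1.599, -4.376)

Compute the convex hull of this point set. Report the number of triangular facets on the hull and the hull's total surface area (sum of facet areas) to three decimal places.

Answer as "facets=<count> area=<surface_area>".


Hull vertices (13/18): indices [0, 1, 3, 5, 6, 8, 9, 10, 11, 12, 13, 15, 16].

Per-facet area ½‖(b−a)×(c−a)‖:
  f1: (p5, p15, p3) → 33.4610
  f2: (p5, p15, p6) → 41.4714
  f3: (p5, p9, p3) → 78.3194
  f4: (p5, p9, p6) → 78.9827
  f5: (p13, p15, p3) → 41.1252
  f6: (p13, p0, p15) → 59.2915
  f7: (p11, p15, p6) → 36.7581
  f8: (p11, p0, p15) → 123.8950
  f9: (p11, p0, p16) → 82.6644
  f10: (p11, p9, p16) → 51.5573
  f11: (p11, p9, p6) → 33.0116
  f12: (p10, p9, p3) → 70.3258
  f13: (p10, p13, p3) → 27.9439
  f14: (p10, p13, p0) → 35.2467
  f15: (p1, p9, p16) → 10.6795
  f16: (p1, p10, p9) → 18.2830
  f17: (p12, p10, p0) → 14.6900
  f18: (p8, p1, p16) → 28.8739
  f19: (p8, p1, p10) → 60.6893
  f20: (p8, p12, p10) → 30.2149
  f21: (p8, p0, p16) → 36.3551
  f22: (p8, p12, p0) → 47.2986
Σ area = 1041.138

Check V−E+F: 13 − 33 + 22 = 2.

facets=22 area=1041.138
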